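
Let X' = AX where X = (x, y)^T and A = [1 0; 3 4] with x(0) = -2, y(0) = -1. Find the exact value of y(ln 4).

-760

A = [[1,0],[3,4]]; eigenvalues λ = 1, 4.
Eigenvectors: (-1,1) for λ=1, (0,1) for λ=4.
From the initial condition, c_1 = 2, c_2 = -3.
y(ln 4) = (2)(4^1)(1) + (-3)(4^4)(1) = -760.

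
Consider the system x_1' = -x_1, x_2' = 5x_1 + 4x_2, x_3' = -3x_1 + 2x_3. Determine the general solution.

Coefficient matrix A = [[-1, 0, 0], [5, 4, 0], [-3, 0, 2]].
det(A - λI) = 0 gives eigenvalues λ = -1, 2, 4.
For λ=-1: eigenvector (1,-1,1).
For λ=2: eigenvector (0,0,1).
For λ=4: eigenvector (0,1,0).
General solution: c_1e^(-t)(1,-1,1) + c_2e^(2t)(0,0,1) + c_3e^(4t)(0,1,0).

x_1(t) = c_1e^(-t), x_2(t) = -c_1e^(-t) + c_3e^(4t), x_3(t) = c_1e^(-t) + c_2e^(2t)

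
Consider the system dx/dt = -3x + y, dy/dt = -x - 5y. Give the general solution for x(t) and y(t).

Coefficient matrix A = [[-3, 1], [-1, -5]].
Characteristic polynomial det(A - λI) = λ^2 + 8λ + 16 = 0.
Single eigenvalue λ = -4 with algebraic multiplicity 2.
Eigenvector v = (1,-1); generalized eigenvector w with (A-λI)w=v is (1,0).
General solution: e^(-4t)[C_1·v + C_2·(t·v + w)].

x(t) = C_1e^(-4t) + C_2te^(-4t) + C_2e^(-4t), y(t) = -C_1e^(-4t) - C_2te^(-4t)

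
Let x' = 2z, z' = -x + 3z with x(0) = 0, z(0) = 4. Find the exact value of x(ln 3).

A = [[0,2],[-1,3]]; eigenvalues λ = 1, 2.
Eigenvectors: (2,1) for λ=1, (-1,-1) for λ=2.
From the initial condition, c_1 = -4, c_2 = -8.
x(ln 3) = (-4)(3^1)(2) + (-8)(3^2)(-1) = 48.

48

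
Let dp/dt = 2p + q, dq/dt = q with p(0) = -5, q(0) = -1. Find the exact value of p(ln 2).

-22

A = [[2,1],[0,1]]; eigenvalues λ = 1, 2.
Eigenvectors: (-1,1) for λ=1, (-1,0) for λ=2.
From the initial condition, c_1 = -1, c_2 = 6.
p(ln 2) = (-1)(2^1)(-1) + (6)(2^2)(-1) = -22.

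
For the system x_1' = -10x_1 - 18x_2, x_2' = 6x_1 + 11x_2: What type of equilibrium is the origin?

saddle

A = [[-10,-18],[6,11]]; det(A-λI) = λ^2 - λ - 2.
λ = 2, -1: opposite signs.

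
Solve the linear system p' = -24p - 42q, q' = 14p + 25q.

p(t) = 2K_1e^(-3t) - 3K_2e^(4t), q(t) = -K_1e^(-3t) + 2K_2e^(4t)

Coefficient matrix A = [[-24, -42], [14, 25]].
Characteristic polynomial det(A - λI) = λ^2 - λ - 12 = 0.
Eigenvalues λ = -3, 4.
For λ=-3: (A-λI) row 1 is [-21, -42], so an eigenvector is (2, -1).
For λ=4: (A-λI) row 1 is [-28, -42], so an eigenvector is (-3, 2).
General solution: K_1e^(-3t)(2,-1) + K_2e^(4t)(-3,2).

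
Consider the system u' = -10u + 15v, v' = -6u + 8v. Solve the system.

Coefficient matrix A = [[-10, 15], [-6, 8]].
Characteristic polynomial det(A - λI) = λ^2 + 2λ + 10 = 0.
Eigenvalues λ = -1 ± 3i (complex conjugate pair).
For λ=-1+3i: an eigenvector is (2,1) - i(-1,-1) = (2 + i, 1 + i).
A real fundamental pair from Re and Im of e^((-1+3i)t)v: X_1 = e^(-t)(cos(3t)·(2,1) + sin(3t)·(-1,-1)), X_2 = e^(-t)(sin(3t)·(2,1) - cos(3t)·(-1,-1)).
General solution: c_1X_1 + c_2X_2.

u(t) = -c_1e^(-t)sin(3t) + 2c_1e^(-t)cos(3t) + 2c_2e^(-t)sin(3t) + c_2e^(-t)cos(3t), v(t) = -c_1e^(-t)sin(3t) + c_1e^(-t)cos(3t) + c_2e^(-t)sin(3t) + c_2e^(-t)cos(3t)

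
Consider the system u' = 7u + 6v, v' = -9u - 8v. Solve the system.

Coefficient matrix A = [[7, 6], [-9, -8]].
Characteristic polynomial det(A - λI) = λ^2 + λ - 2 = 0.
Eigenvalues λ = 1, -2.
For λ=1: (A-λI) row 1 is [6, 6], so an eigenvector is (-1, 1).
For λ=-2: (A-λI) row 1 is [9, 6], so an eigenvector is (2, -3).
General solution: C_1e^(t)(-1,1) + C_2e^(-2t)(2,-3).

u(t) = -C_1e^(t) + 2C_2e^(-2t), v(t) = C_1e^(t) - 3C_2e^(-2t)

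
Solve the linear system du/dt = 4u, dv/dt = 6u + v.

Coefficient matrix A = [[4, 0], [6, 1]].
Characteristic polynomial det(A - λI) = λ^2 - 5λ + 4 = 0.
Eigenvalues λ = 4, 1.
For λ=4: (A-λI) row 2 is [6, -3], so an eigenvector is (1, 2).
For λ=1: (A-λI) row 1 is [3, 0], so an eigenvector is (0, 1).
General solution: C_1e^(4t)(1,2) + C_2e^(t)(0,1).

u(t) = C_1e^(4t), v(t) = 2C_1e^(4t) + C_2e^(t)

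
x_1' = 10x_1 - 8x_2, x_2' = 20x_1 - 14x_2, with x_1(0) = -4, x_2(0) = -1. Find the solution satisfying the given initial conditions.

Coefficient matrix A = [[10, -8], [20, -14]].
Characteristic polynomial det(A - λI) = λ^2 + 4λ + 20 = 0.
Eigenvalues λ = -2 ± 4i (complex conjugate pair).
For λ=-2+4i: an eigenvector is (-1,-2) - i(1,1) = (-1 - i, -2 - i).
A real fundamental pair from Re and Im of e^((-2+4i)t)v: X_1 = e^(-2t)(cos(4t)·(-1,-2) + sin(4t)·(1,1)), X_2 = e^(-2t)(sin(4t)·(-1,-2) - cos(4t)·(1,1)).
General solution: C_1X_1 + C_2X_2.
Applying x_1(0)=-4, x_2(0)=-1 gives C_1=-3, C_2=7.

x_1(t) = -10e^(-2t)sin(4t) - 4e^(-2t)cos(4t), x_2(t) = -17e^(-2t)sin(4t) - e^(-2t)cos(4t)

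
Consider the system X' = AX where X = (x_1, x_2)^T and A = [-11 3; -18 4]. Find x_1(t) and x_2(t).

Coefficient matrix A = [[-11, 3], [-18, 4]].
Characteristic polynomial det(A - λI) = λ^2 + 7λ + 10 = 0.
Eigenvalues λ = -2, -5.
For λ=-2: (A-λI) row 1 is [-9, 3], so an eigenvector is (-1, -3).
For λ=-5: (A-λI) row 1 is [-6, 3], so an eigenvector is (1, 2).
General solution: c_1e^(-2t)(-1,-3) + c_2e^(-5t)(1,2).

x_1(t) = -c_1e^(-2t) + c_2e^(-5t), x_2(t) = -3c_1e^(-2t) + 2c_2e^(-5t)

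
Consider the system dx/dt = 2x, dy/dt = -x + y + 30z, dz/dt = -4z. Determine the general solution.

Coefficient matrix A = [[2, 0, 0], [-1, 1, 30], [0, 0, -4]].
det(A - λI) = 0 gives eigenvalues λ = 2, 1, -4.
For λ=2: eigenvector (1,-1,0).
For λ=1: eigenvector (0,1,0).
For λ=-4: eigenvector (0,-6,1).
General solution: K_1e^(2t)(1,-1,0) + K_2e^(t)(0,1,0) + K_3e^(-4t)(0,-6,1).

x(t) = K_1e^(2t), y(t) = -K_1e^(2t) + K_2e^(t) - 6K_3e^(-4t), z(t) = K_3e^(-4t)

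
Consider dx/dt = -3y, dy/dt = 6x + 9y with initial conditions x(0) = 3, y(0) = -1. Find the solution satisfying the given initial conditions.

Coefficient matrix A = [[0, -3], [6, 9]].
Characteristic polynomial det(A - λI) = λ^2 - 9λ + 18 = 0.
Eigenvalues λ = 6, 3.
For λ=6: (A-λI) row 1 is [-6, -3], so an eigenvector is (1, -2).
For λ=3: (A-λI) row 1 is [-3, -3], so an eigenvector is (-1, 1).
General solution: C_1e^(6t)(1,-2) + C_2e^(3t)(-1,1).
Applying x(0)=3, y(0)=-1 gives C_1=-2, C_2=-5.

x(t) = -2e^(6t) + 5e^(3t), y(t) = 4e^(6t) - 5e^(3t)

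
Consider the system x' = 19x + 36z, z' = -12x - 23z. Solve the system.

Coefficient matrix A = [[19, 36], [-12, -23]].
Characteristic polynomial det(A - λI) = λ^2 + 4λ - 5 = 0.
Eigenvalues λ = -5, 1.
For λ=-5: (A-λI) row 1 is [24, 36], so an eigenvector is (3, -2).
For λ=1: (A-λI) row 1 is [18, 36], so an eigenvector is (2, -1).
General solution: c_1e^(-5t)(3,-2) + c_2e^(t)(2,-1).

x(t) = 3c_1e^(-5t) + 2c_2e^(t), z(t) = -2c_1e^(-5t) - c_2e^(t)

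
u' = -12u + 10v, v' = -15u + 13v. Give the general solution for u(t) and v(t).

Coefficient matrix A = [[-12, 10], [-15, 13]].
Characteristic polynomial det(A - λI) = λ^2 - λ - 6 = 0.
Eigenvalues λ = 3, -2.
For λ=3: (A-λI) row 1 is [-15, 10], so an eigenvector is (-2, -3).
For λ=-2: (A-λI) row 1 is [-10, 10], so an eigenvector is (1, 1).
General solution: C_1e^(3t)(-2,-3) + C_2e^(-2t)(1,1).

u(t) = -2C_1e^(3t) + C_2e^(-2t), v(t) = -3C_1e^(3t) + C_2e^(-2t)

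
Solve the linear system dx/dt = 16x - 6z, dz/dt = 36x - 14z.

x(t) = C_1e^(4t) + C_2e^(-2t), z(t) = 2C_1e^(4t) + 3C_2e^(-2t)

Coefficient matrix A = [[16, -6], [36, -14]].
Characteristic polynomial det(A - λI) = λ^2 - 2λ - 8 = 0.
Eigenvalues λ = 4, -2.
For λ=4: (A-λI) row 1 is [12, -6], so an eigenvector is (1, 2).
For λ=-2: (A-λI) row 1 is [18, -6], so an eigenvector is (1, 3).
General solution: C_1e^(4t)(1,2) + C_2e^(-2t)(1,3).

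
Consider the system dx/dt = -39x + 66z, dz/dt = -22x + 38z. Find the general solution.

x(t) = 3c_1e^(5t) + 2c_2e^(-6t), z(t) = 2c_1e^(5t) + c_2e^(-6t)

Coefficient matrix A = [[-39, 66], [-22, 38]].
Characteristic polynomial det(A - λI) = λ^2 + λ - 30 = 0.
Eigenvalues λ = 5, -6.
For λ=5: (A-λI) row 1 is [-44, 66], so an eigenvector is (3, 2).
For λ=-6: (A-λI) row 1 is [-33, 66], so an eigenvector is (2, 1).
General solution: c_1e^(5t)(3,2) + c_2e^(-6t)(2,1).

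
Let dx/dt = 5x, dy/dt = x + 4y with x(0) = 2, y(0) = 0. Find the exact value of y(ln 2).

32

A = [[5,0],[1,4]]; eigenvalues λ = 5, 4.
Eigenvectors: (1,1) for λ=5, (0,-1) for λ=4.
From the initial condition, c_1 = 2, c_2 = 2.
y(ln 2) = (2)(2^5)(1) + (2)(2^4)(-1) = 32.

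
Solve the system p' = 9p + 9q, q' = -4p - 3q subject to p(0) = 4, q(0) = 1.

p(t) = 33te^(3t) + 4e^(3t), q(t) = -22te^(3t) + e^(3t)

Coefficient matrix A = [[9, 9], [-4, -3]].
Characteristic polynomial det(A - λI) = λ^2 - 6λ + 9 = 0.
Single eigenvalue λ = 3 with algebraic multiplicity 2.
Eigenvector v = (3,-2); generalized eigenvector w with (A-λI)w=v is (2,-1).
General solution: e^(3t)[K_1·v + K_2·(t·v + w)].
Applying p(0)=4, q(0)=1 gives K_1=-6, K_2=11.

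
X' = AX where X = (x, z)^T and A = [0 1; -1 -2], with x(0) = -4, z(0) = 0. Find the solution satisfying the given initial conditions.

Coefficient matrix A = [[0, 1], [-1, -2]].
Characteristic polynomial det(A - λI) = λ^2 + 2λ + 1 = 0.
Single eigenvalue λ = -1 with algebraic multiplicity 2.
Eigenvector v = (1,-1); generalized eigenvector w with (A-λI)w=v is (3,-2).
General solution: e^(-t)[c_1·v + c_2·(t·v + w)].
Applying x(0)=-4, z(0)=0 gives c_1=8, c_2=-4.

x(t) = -4te^(-t) - 4e^(-t), z(t) = 4te^(-t)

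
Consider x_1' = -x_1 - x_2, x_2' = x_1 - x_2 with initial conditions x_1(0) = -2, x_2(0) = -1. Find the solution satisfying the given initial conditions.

Coefficient matrix A = [[-1, -1], [1, -1]].
Characteristic polynomial det(A - λI) = λ^2 + 2λ + 2 = 0.
Eigenvalues λ = -1 ± i (complex conjugate pair).
For λ=-1+i: an eigenvector is (0,1) - i(-1,0) = (0 + i, 1).
A real fundamental pair from Re and Im of e^((-1+i)t)v: X_1 = e^(-t)(cos(t)·(0,1) + sin(t)·(-1,0)), X_2 = e^(-t)(sin(t)·(0,1) - cos(t)·(-1,0)).
General solution: K_1X_1 + K_2X_2.
Applying x_1(0)=-2, x_2(0)=-1 gives K_1=-1, K_2=-2.

x_1(t) = e^(-t)sin(t) - 2e^(-t)cos(t), x_2(t) = -2e^(-t)sin(t) - e^(-t)cos(t)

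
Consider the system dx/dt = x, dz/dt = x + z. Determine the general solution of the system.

x(t) = -K_2e^(t), z(t) = -K_1e^(t) - K_2te^(t) - 3K_2e^(t)

Coefficient matrix A = [[1, 0], [1, 1]].
Characteristic polynomial det(A - λI) = λ^2 - 2λ + 1 = 0.
Single eigenvalue λ = 1 with algebraic multiplicity 2.
Eigenvector v = (0,-1); generalized eigenvector w with (A-λI)w=v is (-1,-3).
General solution: e^(t)[K_1·v + K_2·(t·v + w)].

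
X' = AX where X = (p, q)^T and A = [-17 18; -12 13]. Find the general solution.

Coefficient matrix A = [[-17, 18], [-12, 13]].
Characteristic polynomial det(A - λI) = λ^2 + 4λ - 5 = 0.
Eigenvalues λ = -5, 1.
For λ=-5: (A-λI) row 1 is [-12, 18], so an eigenvector is (-3, -2).
For λ=1: (A-λI) row 1 is [-18, 18], so an eigenvector is (-1, -1).
General solution: c_1e^(-5t)(-3,-2) + c_2e^(t)(-1,-1).

p(t) = -3c_1e^(-5t) - c_2e^(t), q(t) = -2c_1e^(-5t) - c_2e^(t)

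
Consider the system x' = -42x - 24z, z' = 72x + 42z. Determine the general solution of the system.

x(t) = -2c_1e^(-6t) - c_2e^(6t), z(t) = 3c_1e^(-6t) + 2c_2e^(6t)

Coefficient matrix A = [[-42, -24], [72, 42]].
Characteristic polynomial det(A - λI) = λ^2 - 36 = 0.
Eigenvalues λ = -6, 6.
For λ=-6: (A-λI) row 1 is [-36, -24], so an eigenvector is (-2, 3).
For λ=6: (A-λI) row 1 is [-48, -24], so an eigenvector is (-1, 2).
General solution: c_1e^(-6t)(-2,3) + c_2e^(6t)(-1,2).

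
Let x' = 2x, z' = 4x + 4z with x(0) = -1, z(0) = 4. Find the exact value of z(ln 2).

40

A = [[2,0],[4,4]]; eigenvalues λ = 2, 4.
Eigenvectors: (1,-2) for λ=2, (0,1) for λ=4.
From the initial condition, c_1 = -1, c_2 = 2.
z(ln 2) = (-1)(2^2)(-2) + (2)(2^4)(1) = 40.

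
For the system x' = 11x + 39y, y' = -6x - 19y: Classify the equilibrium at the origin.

stable spiral

A = [[11,39],[-6,-19]]; det(A-λI) = λ^2 + 8λ + 25.
λ = -4 ± 3i: negative real part.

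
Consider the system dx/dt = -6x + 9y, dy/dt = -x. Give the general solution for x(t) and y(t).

x(t) = 3K_1e^(-3t) + 3K_2te^(-3t) + 2K_2e^(-3t), y(t) = K_1e^(-3t) + K_2te^(-3t) + K_2e^(-3t)

Coefficient matrix A = [[-6, 9], [-1, 0]].
Characteristic polynomial det(A - λI) = λ^2 + 6λ + 9 = 0.
Single eigenvalue λ = -3 with algebraic multiplicity 2.
Eigenvector v = (3,1); generalized eigenvector w with (A-λI)w=v is (2,1).
General solution: e^(-3t)[K_1·v + K_2·(t·v + w)].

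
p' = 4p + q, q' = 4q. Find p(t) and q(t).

p(t) = -c_1e^(4t) - c_2te^(4t) - 3c_2e^(4t), q(t) = -c_2e^(4t)

Coefficient matrix A = [[4, 1], [0, 4]].
Characteristic polynomial det(A - λI) = λ^2 - 8λ + 16 = 0.
Single eigenvalue λ = 4 with algebraic multiplicity 2.
Eigenvector v = (-1,0); generalized eigenvector w with (A-λI)w=v is (-3,-1).
General solution: e^(4t)[c_1·v + c_2·(t·v + w)].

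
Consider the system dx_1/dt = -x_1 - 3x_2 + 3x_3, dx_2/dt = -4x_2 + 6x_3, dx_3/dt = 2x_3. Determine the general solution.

x_1(t) = C_1e^(-t) + C_2e^(-4t), x_2(t) = C_2e^(-4t) + C_3e^(2t), x_3(t) = C_3e^(2t)

Coefficient matrix A = [[-1, -3, 3], [0, -4, 6], [0, 0, 2]].
det(A - λI) = 0 gives eigenvalues λ = -1, -4, 2.
For λ=-1: eigenvector (1,0,0).
For λ=-4: eigenvector (1,1,0).
For λ=2: eigenvector (0,1,1).
General solution: C_1e^(-t)(1,0,0) + C_2e^(-4t)(1,1,0) + C_3e^(2t)(0,1,1).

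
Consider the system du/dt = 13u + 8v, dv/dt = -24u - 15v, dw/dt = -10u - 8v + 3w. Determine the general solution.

u(t) = 2K_1e^(t) - K_2e^(-3t), v(t) = -3K_1e^(t) + 2K_2e^(-3t), w(t) = -2K_1e^(t) + K_2e^(-3t) + K_3e^(3t)

Coefficient matrix A = [[13, 8, 0], [-24, -15, 0], [-10, -8, 3]].
det(A - λI) = 0 gives eigenvalues λ = 1, -3, 3.
For λ=1: eigenvector (2,-3,-2).
For λ=-3: eigenvector (-1,2,1).
For λ=3: eigenvector (0,0,1).
General solution: K_1e^(t)(2,-3,-2) + K_2e^(-3t)(-1,2,1) + K_3e^(3t)(0,0,1).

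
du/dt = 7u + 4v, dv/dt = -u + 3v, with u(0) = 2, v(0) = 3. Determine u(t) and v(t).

u(t) = 16te^(5t) + 2e^(5t), v(t) = -8te^(5t) + 3e^(5t)

Coefficient matrix A = [[7, 4], [-1, 3]].
Characteristic polynomial det(A - λI) = λ^2 - 10λ + 25 = 0.
Single eigenvalue λ = 5 with algebraic multiplicity 2.
Eigenvector v = (2,-1); generalized eigenvector w with (A-λI)w=v is (1,0).
General solution: e^(5t)[c_1·v + c_2·(t·v + w)].
Applying u(0)=2, v(0)=3 gives c_1=-3, c_2=8.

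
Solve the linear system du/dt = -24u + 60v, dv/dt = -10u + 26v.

Coefficient matrix A = [[-24, 60], [-10, 26]].
Characteristic polynomial det(A - λI) = λ^2 - 2λ - 24 = 0.
Eigenvalues λ = 6, -4.
For λ=6: (A-λI) row 1 is [-30, 60], so an eigenvector is (-2, -1).
For λ=-4: (A-λI) row 1 is [-20, 60], so an eigenvector is (-3, -1).
General solution: K_1e^(6t)(-2,-1) + K_2e^(-4t)(-3,-1).

u(t) = -2K_1e^(6t) - 3K_2e^(-4t), v(t) = -K_1e^(6t) - K_2e^(-4t)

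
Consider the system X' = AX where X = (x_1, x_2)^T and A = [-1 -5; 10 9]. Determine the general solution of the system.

Coefficient matrix A = [[-1, -5], [10, 9]].
Characteristic polynomial det(A - λI) = λ^2 - 8λ + 41 = 0.
Eigenvalues λ = 4 ± 5i (complex conjugate pair).
For λ=4+5i: an eigenvector is (-1,1) - i(0,-1) = (-1, 1 + i).
A real fundamental pair from Re and Im of e^((4+5i)t)v: X_1 = e^(4t)(cos(5t)·(-1,1) + sin(5t)·(0,-1)), X_2 = e^(4t)(sin(5t)·(-1,1) - cos(5t)·(0,-1)).
General solution: c_1X_1 + c_2X_2.

x_1(t) = -c_1e^(4t)cos(5t) - c_2e^(4t)sin(5t), x_2(t) = -c_1e^(4t)sin(5t) + c_1e^(4t)cos(5t) + c_2e^(4t)sin(5t) + c_2e^(4t)cos(5t)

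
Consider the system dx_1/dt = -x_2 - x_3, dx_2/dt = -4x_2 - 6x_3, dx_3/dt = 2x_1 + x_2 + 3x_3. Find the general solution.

Coefficient matrix A = [[0, -1, -1], [0, -4, -6], [2, 1, 3]].
det(A - λI) = 0 gives eigenvalues λ = -1, -2, 2.
For λ=-1: eigenvector (1,2,-1).
For λ=-2: eigenvector (1,3,-1).
For λ=2: eigenvector (0,-1,1).
General solution: C_1e^(-t)(1,2,-1) + C_2e^(-2t)(1,3,-1) + C_3e^(2t)(0,-1,1).

x_1(t) = C_1e^(-t) + C_2e^(-2t), x_2(t) = 2C_1e^(-t) + 3C_2e^(-2t) - C_3e^(2t), x_3(t) = -C_1e^(-t) - C_2e^(-2t) + C_3e^(2t)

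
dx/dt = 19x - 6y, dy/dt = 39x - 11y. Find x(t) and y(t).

Coefficient matrix A = [[19, -6], [39, -11]].
Characteristic polynomial det(A - λI) = λ^2 - 8λ + 25 = 0.
Eigenvalues λ = 4 ± 3i (complex conjugate pair).
For λ=4+3i: an eigenvector is (-1,-2) - i(-1,-3) = (-1 + i, -2 + 3i).
A real fundamental pair from Re and Im of e^((4+3i)t)v: X_1 = e^(4t)(cos(3t)·(-1,-2) + sin(3t)·(-1,-3)), X_2 = e^(4t)(sin(3t)·(-1,-2) - cos(3t)·(-1,-3)).
General solution: C_1X_1 + C_2X_2.

x(t) = -C_1e^(4t)sin(3t) - C_1e^(4t)cos(3t) - C_2e^(4t)sin(3t) + C_2e^(4t)cos(3t), y(t) = -3C_1e^(4t)sin(3t) - 2C_1e^(4t)cos(3t) - 2C_2e^(4t)sin(3t) + 3C_2e^(4t)cos(3t)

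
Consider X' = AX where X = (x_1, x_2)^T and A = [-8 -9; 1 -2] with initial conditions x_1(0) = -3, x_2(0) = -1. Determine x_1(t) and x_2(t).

x_1(t) = 18te^(-5t) - 3e^(-5t), x_2(t) = -6te^(-5t) - e^(-5t)

Coefficient matrix A = [[-8, -9], [1, -2]].
Characteristic polynomial det(A - λI) = λ^2 + 10λ + 25 = 0.
Single eigenvalue λ = -5 with algebraic multiplicity 2.
Eigenvector v = (3,-1); generalized eigenvector w with (A-λI)w=v is (-1,0).
General solution: e^(-5t)[c_1·v + c_2·(t·v + w)].
Applying x_1(0)=-3, x_2(0)=-1 gives c_1=1, c_2=6.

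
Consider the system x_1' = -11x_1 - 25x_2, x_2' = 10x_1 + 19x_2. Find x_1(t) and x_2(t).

x_1(t) = C_1e^(4t)sin(5t) - 2C_1e^(4t)cos(5t) - 2C_2e^(4t)sin(5t) - C_2e^(4t)cos(5t), x_2(t) = -C_1e^(4t)sin(5t) + C_1e^(4t)cos(5t) + C_2e^(4t)sin(5t) + C_2e^(4t)cos(5t)

Coefficient matrix A = [[-11, -25], [10, 19]].
Characteristic polynomial det(A - λI) = λ^2 - 8λ + 41 = 0.
Eigenvalues λ = 4 ± 5i (complex conjugate pair).
For λ=4+5i: an eigenvector is (-2,1) - i(1,-1) = (-2 - i, 1 + i).
A real fundamental pair from Re and Im of e^((4+5i)t)v: X_1 = e^(4t)(cos(5t)·(-2,1) + sin(5t)·(1,-1)), X_2 = e^(4t)(sin(5t)·(-2,1) - cos(5t)·(1,-1)).
General solution: C_1X_1 + C_2X_2.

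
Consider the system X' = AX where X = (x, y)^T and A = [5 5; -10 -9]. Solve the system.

Coefficient matrix A = [[5, 5], [-10, -9]].
Characteristic polynomial det(A - λI) = λ^2 + 4λ + 5 = 0.
Eigenvalues λ = -2 ± i (complex conjugate pair).
For λ=-2+i: an eigenvector is (-1,1) - i(-2,3) = (-1 + 2i, 1 - 3i).
A real fundamental pair from Re and Im of e^((-2+i)t)v: X_1 = e^(-2t)(cos(t)·(-1,1) + sin(t)·(-2,3)), X_2 = e^(-2t)(sin(t)·(-1,1) - cos(t)·(-2,3)).
General solution: K_1X_1 + K_2X_2.

x(t) = -2K_1e^(-2t)sin(t) - K_1e^(-2t)cos(t) - K_2e^(-2t)sin(t) + 2K_2e^(-2t)cos(t), y(t) = 3K_1e^(-2t)sin(t) + K_1e^(-2t)cos(t) + K_2e^(-2t)sin(t) - 3K_2e^(-2t)cos(t)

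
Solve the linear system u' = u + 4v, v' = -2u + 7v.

Coefficient matrix A = [[1, 4], [-2, 7]].
Characteristic polynomial det(A - λI) = λ^2 - 8λ + 15 = 0.
Eigenvalues λ = 5, 3.
For λ=5: (A-λI) row 1 is [-4, 4], so an eigenvector is (-1, -1).
For λ=3: (A-λI) row 1 is [-2, 4], so an eigenvector is (2, 1).
General solution: K_1e^(5t)(-1,-1) + K_2e^(3t)(2,1).

u(t) = -K_1e^(5t) + 2K_2e^(3t), v(t) = -K_1e^(5t) + K_2e^(3t)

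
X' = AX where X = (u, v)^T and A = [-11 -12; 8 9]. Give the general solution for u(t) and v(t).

u(t) = K_1e^(t) - 3K_2e^(-3t), v(t) = -K_1e^(t) + 2K_2e^(-3t)

Coefficient matrix A = [[-11, -12], [8, 9]].
Characteristic polynomial det(A - λI) = λ^2 + 2λ - 3 = 0.
Eigenvalues λ = 1, -3.
For λ=1: (A-λI) row 1 is [-12, -12], so an eigenvector is (1, -1).
For λ=-3: (A-λI) row 1 is [-8, -12], so an eigenvector is (-3, 2).
General solution: K_1e^(t)(1,-1) + K_2e^(-3t)(-3,2).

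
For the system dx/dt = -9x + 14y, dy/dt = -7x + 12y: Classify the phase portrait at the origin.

saddle

A = [[-9,14],[-7,12]]; det(A-λI) = λ^2 - 3λ - 10.
λ = -2, 5: opposite signs.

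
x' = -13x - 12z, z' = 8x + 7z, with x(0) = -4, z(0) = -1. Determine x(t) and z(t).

x(t) = 11e^(-t) - 15e^(-5t), z(t) = -11e^(-t) + 10e^(-5t)

Coefficient matrix A = [[-13, -12], [8, 7]].
Characteristic polynomial det(A - λI) = λ^2 + 6λ + 5 = 0.
Eigenvalues λ = -1, -5.
For λ=-1: (A-λI) row 1 is [-12, -12], so an eigenvector is (1, -1).
For λ=-5: (A-λI) row 1 is [-8, -12], so an eigenvector is (-3, 2).
General solution: K_1e^(-t)(1,-1) + K_2e^(-5t)(-3,2).
Applying x(0)=-4, z(0)=-1 gives K_1=11, K_2=5.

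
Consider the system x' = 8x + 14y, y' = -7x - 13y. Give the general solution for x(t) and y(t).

Coefficient matrix A = [[8, 14], [-7, -13]].
Characteristic polynomial det(A - λI) = λ^2 + 5λ - 6 = 0.
Eigenvalues λ = 1, -6.
For λ=1: (A-λI) row 1 is [7, 14], so an eigenvector is (-2, 1).
For λ=-6: (A-λI) row 1 is [14, 14], so an eigenvector is (1, -1).
General solution: C_1e^(t)(-2,1) + C_2e^(-6t)(1,-1).

x(t) = -2C_1e^(t) + C_2e^(-6t), y(t) = C_1e^(t) - C_2e^(-6t)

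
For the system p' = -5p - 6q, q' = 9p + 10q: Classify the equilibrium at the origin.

unstable node

A = [[-5,-6],[9,10]]; det(A-λI) = λ^2 - 5λ + 4.
λ = 1, 4: both positive.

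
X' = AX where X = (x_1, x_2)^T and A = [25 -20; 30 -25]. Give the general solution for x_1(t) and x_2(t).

x_1(t) = C_1e^(5t) - 2C_2e^(-5t), x_2(t) = C_1e^(5t) - 3C_2e^(-5t)

Coefficient matrix A = [[25, -20], [30, -25]].
Characteristic polynomial det(A - λI) = λ^2 - 25 = 0.
Eigenvalues λ = 5, -5.
For λ=5: (A-λI) row 1 is [20, -20], so an eigenvector is (1, 1).
For λ=-5: (A-λI) row 1 is [30, -20], so an eigenvector is (-2, -3).
General solution: C_1e^(5t)(1,1) + C_2e^(-5t)(-2,-3).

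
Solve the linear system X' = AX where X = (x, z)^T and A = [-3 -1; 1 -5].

x(t) = K_1e^(-4t) + K_2te^(-4t) - 2K_2e^(-4t), z(t) = K_1e^(-4t) + K_2te^(-4t) - 3K_2e^(-4t)

Coefficient matrix A = [[-3, -1], [1, -5]].
Characteristic polynomial det(A - λI) = λ^2 + 8λ + 16 = 0.
Single eigenvalue λ = -4 with algebraic multiplicity 2.
Eigenvector v = (1,1); generalized eigenvector w with (A-λI)w=v is (-2,-3).
General solution: e^(-4t)[K_1·v + K_2·(t·v + w)].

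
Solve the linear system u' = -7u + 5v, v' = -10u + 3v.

Coefficient matrix A = [[-7, 5], [-10, 3]].
Characteristic polynomial det(A - λI) = λ^2 + 4λ + 29 = 0.
Eigenvalues λ = -2 ± 5i (complex conjugate pair).
For λ=-2+5i: an eigenvector is (-1,-1) - i(0,1) = (-1, -1 - i).
A real fundamental pair from Re and Im of e^((-2+5i)t)v: X_1 = e^(-2t)(cos(5t)·(-1,-1) + sin(5t)·(0,1)), X_2 = e^(-2t)(sin(5t)·(-1,-1) - cos(5t)·(0,1)).
General solution: K_1X_1 + K_2X_2.

u(t) = -K_1e^(-2t)cos(5t) - K_2e^(-2t)sin(5t), v(t) = K_1e^(-2t)sin(5t) - K_1e^(-2t)cos(5t) - K_2e^(-2t)sin(5t) - K_2e^(-2t)cos(5t)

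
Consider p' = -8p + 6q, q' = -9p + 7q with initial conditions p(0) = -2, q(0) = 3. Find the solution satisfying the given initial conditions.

p(t) = 10e^(t) - 12e^(-2t), q(t) = 15e^(t) - 12e^(-2t)

Coefficient matrix A = [[-8, 6], [-9, 7]].
Characteristic polynomial det(A - λI) = λ^2 + λ - 2 = 0.
Eigenvalues λ = -2, 1.
For λ=-2: (A-λI) row 1 is [-6, 6], so an eigenvector is (-1, -1).
For λ=1: (A-λI) row 1 is [-9, 6], so an eigenvector is (-2, -3).
General solution: C_1e^(-2t)(-1,-1) + C_2e^(t)(-2,-3).
Applying p(0)=-2, q(0)=3 gives C_1=12, C_2=-5.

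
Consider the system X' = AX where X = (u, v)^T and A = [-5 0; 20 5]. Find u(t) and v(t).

u(t) = -K_2e^(-5t), v(t) = -K_1e^(5t) + 2K_2e^(-5t)

Coefficient matrix A = [[-5, 0], [20, 5]].
Characteristic polynomial det(A - λI) = λ^2 - 25 = 0.
Eigenvalues λ = 5, -5.
For λ=5: (A-λI) row 1 is [-10, 0], so an eigenvector is (0, -1).
For λ=-5: (A-λI) row 2 is [20, 10], so an eigenvector is (-1, 2).
General solution: K_1e^(5t)(0,-1) + K_2e^(-5t)(-1,2).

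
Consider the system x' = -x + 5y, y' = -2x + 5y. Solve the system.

x(t) = 2K_1e^(2t)sin(t) + K_1e^(2t)cos(t) + K_2e^(2t)sin(t) - 2K_2e^(2t)cos(t), y(t) = K_1e^(2t)sin(t) + K_1e^(2t)cos(t) + K_2e^(2t)sin(t) - K_2e^(2t)cos(t)

Coefficient matrix A = [[-1, 5], [-2, 5]].
Characteristic polynomial det(A - λI) = λ^2 - 4λ + 5 = 0.
Eigenvalues λ = 2 ± i (complex conjugate pair).
For λ=2+i: an eigenvector is (1,1) - i(2,1) = (1 - 2i, 1 - i).
A real fundamental pair from Re and Im of e^((2+i)t)v: X_1 = e^(2t)(cos(t)·(1,1) + sin(t)·(2,1)), X_2 = e^(2t)(sin(t)·(1,1) - cos(t)·(2,1)).
General solution: K_1X_1 + K_2X_2.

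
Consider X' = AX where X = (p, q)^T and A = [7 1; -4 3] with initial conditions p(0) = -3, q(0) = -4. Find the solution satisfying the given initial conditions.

p(t) = -10te^(5t) - 3e^(5t), q(t) = 20te^(5t) - 4e^(5t)

Coefficient matrix A = [[7, 1], [-4, 3]].
Characteristic polynomial det(A - λI) = λ^2 - 10λ + 25 = 0.
Single eigenvalue λ = 5 with algebraic multiplicity 2.
Eigenvector v = (-1,2); generalized eigenvector w with (A-λI)w=v is (-1,1).
General solution: e^(5t)[C_1·v + C_2·(t·v + w)].
Applying p(0)=-3, q(0)=-4 gives C_1=-7, C_2=10.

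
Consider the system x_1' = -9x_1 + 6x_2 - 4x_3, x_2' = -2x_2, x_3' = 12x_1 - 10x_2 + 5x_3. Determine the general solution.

Coefficient matrix A = [[-9, 6, -4], [0, -2, 0], [12, -10, 5]].
det(A - λI) = 0 gives eigenvalues λ = -1, -2, -3.
For λ=-1: eigenvector (1,0,-2).
For λ=-2: eigenvector (2,1,-2).
For λ=-3: eigenvector (2,0,-3).
General solution: C_1e^(-t)(1,0,-2) + C_2e^(-2t)(2,1,-2) + C_3e^(-3t)(2,0,-3).

x_1(t) = C_1e^(-t) + 2C_2e^(-2t) + 2C_3e^(-3t), x_2(t) = C_2e^(-2t), x_3(t) = -2C_1e^(-t) - 2C_2e^(-2t) - 3C_3e^(-3t)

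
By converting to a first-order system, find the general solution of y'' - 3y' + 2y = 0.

Let x_1 = y, x_2 = y'. Then x_1' = x_2 and x_2' = -2x_1 + 3x_2.
A = [[0,1],[-2,3]]; det(A-λI) = λ^2 - 3λ + 2.
Eigenvalues λ = 1, 2 with eigenvectors (1,1), (1,2).

y(t) = c_1e^(t) + c_2e^(2t)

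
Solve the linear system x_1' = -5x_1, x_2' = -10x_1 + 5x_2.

x_1(t) = K_1e^(-5t), x_2(t) = K_1e^(-5t) - K_2e^(5t)

Coefficient matrix A = [[-5, 0], [-10, 5]].
Characteristic polynomial det(A - λI) = λ^2 - 25 = 0.
Eigenvalues λ = -5, 5.
For λ=-5: (A-λI) row 2 is [-10, 10], so an eigenvector is (1, 1).
For λ=5: (A-λI) row 1 is [-10, 0], so an eigenvector is (0, -1).
General solution: K_1e^(-5t)(1,1) + K_2e^(5t)(0,-1).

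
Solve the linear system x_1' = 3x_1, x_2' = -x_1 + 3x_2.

Coefficient matrix A = [[3, 0], [-1, 3]].
Characteristic polynomial det(A - λI) = λ^2 - 6λ + 9 = 0.
Single eigenvalue λ = 3 with algebraic multiplicity 2.
Eigenvector v = (0,1); generalized eigenvector w with (A-λI)w=v is (-1,-1).
General solution: e^(3t)[C_1·v + C_2·(t·v + w)].

x_1(t) = -C_2e^(3t), x_2(t) = C_1e^(3t) + C_2te^(3t) - C_2e^(3t)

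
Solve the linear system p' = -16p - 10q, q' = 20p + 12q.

Coefficient matrix A = [[-16, -10], [20, 12]].
Characteristic polynomial det(A - λI) = λ^2 + 4λ + 8 = 0.
Eigenvalues λ = -2 ± 2i (complex conjugate pair).
For λ=-2+2i: an eigenvector is (2,-3) - i(1,-1) = (2 - i, -3 + i).
A real fundamental pair from Re and Im of e^((-2+2i)t)v: X_1 = e^(-2t)(cos(2t)·(2,-3) + sin(2t)·(1,-1)), X_2 = e^(-2t)(sin(2t)·(2,-3) - cos(2t)·(1,-1)).
General solution: c_1X_1 + c_2X_2.

p(t) = c_1e^(-2t)sin(2t) + 2c_1e^(-2t)cos(2t) + 2c_2e^(-2t)sin(2t) - c_2e^(-2t)cos(2t), q(t) = -c_1e^(-2t)sin(2t) - 3c_1e^(-2t)cos(2t) - 3c_2e^(-2t)sin(2t) + c_2e^(-2t)cos(2t)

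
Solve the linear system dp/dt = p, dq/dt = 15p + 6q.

Coefficient matrix A = [[1, 0], [15, 6]].
Characteristic polynomial det(A - λI) = λ^2 - 7λ + 6 = 0.
Eigenvalues λ = 1, 6.
For λ=1: (A-λI) row 2 is [15, 5], so an eigenvector is (1, -3).
For λ=6: (A-λI) row 1 is [-5, 0], so an eigenvector is (0, 1).
General solution: C_1e^(t)(1,-3) + C_2e^(6t)(0,1).

p(t) = C_1e^(t), q(t) = -3C_1e^(t) + C_2e^(6t)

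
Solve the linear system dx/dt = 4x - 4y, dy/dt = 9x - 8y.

x(t) = -2K_1e^(-2t) - 2K_2te^(-2t) + K_2e^(-2t), y(t) = -3K_1e^(-2t) - 3K_2te^(-2t) + 2K_2e^(-2t)

Coefficient matrix A = [[4, -4], [9, -8]].
Characteristic polynomial det(A - λI) = λ^2 + 4λ + 4 = 0.
Single eigenvalue λ = -2 with algebraic multiplicity 2.
Eigenvector v = (-2,-3); generalized eigenvector w with (A-λI)w=v is (1,2).
General solution: e^(-2t)[K_1·v + K_2·(t·v + w)].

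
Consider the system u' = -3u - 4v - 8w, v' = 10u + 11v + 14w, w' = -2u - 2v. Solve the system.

u(t) = -c_1e^(t) + 2c_2e^(3t), v(t) = c_1e^(t) + c_2e^(3t) - 2c_3e^(4t), w(t) = -2c_2e^(3t) + c_3e^(4t)

Coefficient matrix A = [[-3, -4, -8], [10, 11, 14], [-2, -2, 0]].
det(A - λI) = 0 gives eigenvalues λ = 1, 3, 4.
For λ=1: eigenvector (-1,1,0).
For λ=3: eigenvector (2,1,-2).
For λ=4: eigenvector (0,-2,1).
General solution: c_1e^(t)(-1,1,0) + c_2e^(3t)(2,1,-2) + c_3e^(4t)(0,-2,1).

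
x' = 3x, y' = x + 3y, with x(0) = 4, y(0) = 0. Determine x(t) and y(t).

x(t) = 4e^(3t), y(t) = 4te^(3t)

Coefficient matrix A = [[3, 0], [1, 3]].
Characteristic polynomial det(A - λI) = λ^2 - 6λ + 9 = 0.
Single eigenvalue λ = 3 with algebraic multiplicity 2.
Eigenvector v = (0,1); generalized eigenvector w with (A-λI)w=v is (1,-2).
General solution: e^(3t)[c_1·v + c_2·(t·v + w)].
Applying x(0)=4, y(0)=0 gives c_1=8, c_2=4.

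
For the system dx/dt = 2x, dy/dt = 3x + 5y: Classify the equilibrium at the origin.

unstable node

A = [[2,0],[3,5]]; det(A-λI) = λ^2 - 7λ + 10.
λ = 2, 5: both positive.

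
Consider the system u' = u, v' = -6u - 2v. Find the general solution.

u(t) = K_1e^(t), v(t) = -2K_1e^(t) + K_2e^(-2t)

Coefficient matrix A = [[1, 0], [-6, -2]].
Characteristic polynomial det(A - λI) = λ^2 + λ - 2 = 0.
Eigenvalues λ = 1, -2.
For λ=1: (A-λI) row 2 is [-6, -3], so an eigenvector is (1, -2).
For λ=-2: (A-λI) row 1 is [3, 0], so an eigenvector is (0, 1).
General solution: K_1e^(t)(1,-2) + K_2e^(-2t)(0,1).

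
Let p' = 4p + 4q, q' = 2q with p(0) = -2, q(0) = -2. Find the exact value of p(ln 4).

A = [[4,4],[0,2]]; eigenvalues λ = 4, 2.
Eigenvectors: (-1,0) for λ=4, (2,-1) for λ=2.
From the initial condition, c_1 = 6, c_2 = 2.
p(ln 4) = (6)(4^4)(-1) + (2)(4^2)(2) = -1472.

-1472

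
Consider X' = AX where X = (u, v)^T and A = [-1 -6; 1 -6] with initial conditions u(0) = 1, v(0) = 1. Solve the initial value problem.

Coefficient matrix A = [[-1, -6], [1, -6]].
Characteristic polynomial det(A - λI) = λ^2 + 7λ + 12 = 0.
Eigenvalues λ = -3, -4.
For λ=-3: (A-λI) row 1 is [2, -6], so an eigenvector is (-3, -1).
For λ=-4: (A-λI) row 1 is [3, -6], so an eigenvector is (-2, -1).
General solution: C_1e^(-3t)(-3,-1) + C_2e^(-4t)(-2,-1).
Applying u(0)=1, v(0)=1 gives C_1=1, C_2=-2.

u(t) = -3e^(-3t) + 4e^(-4t), v(t) = -e^(-3t) + 2e^(-4t)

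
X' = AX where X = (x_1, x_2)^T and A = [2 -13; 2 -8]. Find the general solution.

Coefficient matrix A = [[2, -13], [2, -8]].
Characteristic polynomial det(A - λI) = λ^2 + 6λ + 10 = 0.
Eigenvalues λ = -3 ± i (complex conjugate pair).
For λ=-3+i: an eigenvector is (-3,-1) - i(-2,-1) = (-3 + 2i, -1 + i).
A real fundamental pair from Re and Im of e^((-3+i)t)v: X_1 = e^(-3t)(cos(t)·(-3,-1) + sin(t)·(-2,-1)), X_2 = e^(-3t)(sin(t)·(-3,-1) - cos(t)·(-2,-1)).
General solution: K_1X_1 + K_2X_2.

x_1(t) = -2K_1e^(-3t)sin(t) - 3K_1e^(-3t)cos(t) - 3K_2e^(-3t)sin(t) + 2K_2e^(-3t)cos(t), x_2(t) = -K_1e^(-3t)sin(t) - K_1e^(-3t)cos(t) - K_2e^(-3t)sin(t) + K_2e^(-3t)cos(t)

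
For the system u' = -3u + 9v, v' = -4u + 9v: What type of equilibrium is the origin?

A = [[-3,9],[-4,9]]; det(A-λI) = λ^2 - 6λ + 9.
repeated λ = 3 with a single eigenvector.

unstable improper node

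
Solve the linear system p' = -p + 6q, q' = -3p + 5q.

Coefficient matrix A = [[-1, 6], [-3, 5]].
Characteristic polynomial det(A - λI) = λ^2 - 4λ + 13 = 0.
Eigenvalues λ = 2 ± 3i (complex conjugate pair).
For λ=2+3i: an eigenvector is (-1,0) - i(1,1) = (-1 - i, 0 - i).
A real fundamental pair from Re and Im of e^((2+3i)t)v: X_1 = e^(2t)(cos(3t)·(-1,0) + sin(3t)·(1,1)), X_2 = e^(2t)(sin(3t)·(-1,0) - cos(3t)·(1,1)).
General solution: C_1X_1 + C_2X_2.

p(t) = C_1e^(2t)sin(3t) - C_1e^(2t)cos(3t) - C_2e^(2t)sin(3t) - C_2e^(2t)cos(3t), q(t) = C_1e^(2t)sin(3t) - C_2e^(2t)cos(3t)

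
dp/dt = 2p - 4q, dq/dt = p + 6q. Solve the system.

p(t) = -2C_1e^(4t) - 2C_2te^(4t) + 3C_2e^(4t), q(t) = C_1e^(4t) + C_2te^(4t) - C_2e^(4t)

Coefficient matrix A = [[2, -4], [1, 6]].
Characteristic polynomial det(A - λI) = λ^2 - 8λ + 16 = 0.
Single eigenvalue λ = 4 with algebraic multiplicity 2.
Eigenvector v = (-2,1); generalized eigenvector w with (A-λI)w=v is (3,-1).
General solution: e^(4t)[C_1·v + C_2·(t·v + w)].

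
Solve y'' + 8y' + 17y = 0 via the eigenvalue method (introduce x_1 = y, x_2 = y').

y(t) = C_1e^(-4t)cos(t) + C_2e^(-4t)sin(t)

Let x_1 = y, x_2 = y'. Then x_1' = x_2 and x_2' = -17x_1 - 8x_2.
A = [[0,1],[-17,-8]]; det(A-λI) = λ^2 + 8λ + 17.
Eigenvalues λ = -4 ± i.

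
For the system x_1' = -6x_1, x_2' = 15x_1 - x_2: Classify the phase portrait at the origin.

stable node

A = [[-6,0],[15,-1]]; det(A-λI) = λ^2 + 7λ + 6.
λ = -6, -1: both negative.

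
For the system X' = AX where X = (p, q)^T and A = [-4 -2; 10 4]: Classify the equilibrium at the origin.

A = [[-4,-2],[10,4]]; det(A-λI) = λ^2 + 4.
λ = 0 ± 2i: zero real part.

center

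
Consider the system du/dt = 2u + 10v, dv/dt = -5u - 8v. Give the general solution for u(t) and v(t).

u(t) = -c_1e^(-3t)sin(5t) + c_1e^(-3t)cos(5t) + c_2e^(-3t)sin(5t) + c_2e^(-3t)cos(5t), v(t) = -c_1e^(-3t)cos(5t) - c_2e^(-3t)sin(5t)

Coefficient matrix A = [[2, 10], [-5, -8]].
Characteristic polynomial det(A - λI) = λ^2 + 6λ + 34 = 0.
Eigenvalues λ = -3 ± 5i (complex conjugate pair).
For λ=-3+5i: an eigenvector is (1,-1) - i(-1,0) = (1 + i, -1).
A real fundamental pair from Re and Im of e^((-3+5i)t)v: X_1 = e^(-3t)(cos(5t)·(1,-1) + sin(5t)·(-1,0)), X_2 = e^(-3t)(sin(5t)·(1,-1) - cos(5t)·(-1,0)).
General solution: c_1X_1 + c_2X_2.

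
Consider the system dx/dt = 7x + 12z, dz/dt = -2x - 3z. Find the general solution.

Coefficient matrix A = [[7, 12], [-2, -3]].
Characteristic polynomial det(A - λI) = λ^2 - 4λ + 3 = 0.
Eigenvalues λ = 3, 1.
For λ=3: (A-λI) row 1 is [4, 12], so an eigenvector is (3, -1).
For λ=1: (A-λI) row 1 is [6, 12], so an eigenvector is (2, -1).
General solution: C_1e^(3t)(3,-1) + C_2e^(t)(2,-1).

x(t) = 3C_1e^(3t) + 2C_2e^(t), z(t) = -C_1e^(3t) - C_2e^(t)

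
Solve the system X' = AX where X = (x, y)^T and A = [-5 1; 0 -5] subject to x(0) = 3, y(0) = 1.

Coefficient matrix A = [[-5, 1], [0, -5]].
Characteristic polynomial det(A - λI) = λ^2 + 10λ + 25 = 0.
Single eigenvalue λ = -5 with algebraic multiplicity 2.
Eigenvector v = (-1,0); generalized eigenvector w with (A-λI)w=v is (1,-1).
General solution: e^(-5t)[c_1·v + c_2·(t·v + w)].
Applying x(0)=3, y(0)=1 gives c_1=-4, c_2=-1.

x(t) = te^(-5t) + 3e^(-5t), y(t) = e^(-5t)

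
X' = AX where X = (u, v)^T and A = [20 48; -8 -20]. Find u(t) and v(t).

Coefficient matrix A = [[20, 48], [-8, -20]].
Characteristic polynomial det(A - λI) = λ^2 - 16 = 0.
Eigenvalues λ = 4, -4.
For λ=4: (A-λI) row 1 is [16, 48], so an eigenvector is (-3, 1).
For λ=-4: (A-λI) row 1 is [24, 48], so an eigenvector is (-2, 1).
General solution: C_1e^(4t)(-3,1) + C_2e^(-4t)(-2,1).

u(t) = -3C_1e^(4t) - 2C_2e^(-4t), v(t) = C_1e^(4t) + C_2e^(-4t)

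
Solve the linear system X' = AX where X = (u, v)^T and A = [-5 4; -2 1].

Coefficient matrix A = [[-5, 4], [-2, 1]].
Characteristic polynomial det(A - λI) = λ^2 + 4λ + 3 = 0.
Eigenvalues λ = -3, -1.
For λ=-3: (A-λI) row 1 is [-2, 4], so an eigenvector is (-2, -1).
For λ=-1: (A-λI) row 1 is [-4, 4], so an eigenvector is (-1, -1).
General solution: C_1e^(-3t)(-2,-1) + C_2e^(-t)(-1,-1).

u(t) = -2C_1e^(-3t) - C_2e^(-t), v(t) = -C_1e^(-3t) - C_2e^(-t)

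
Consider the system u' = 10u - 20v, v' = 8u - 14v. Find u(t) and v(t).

u(t) = 2c_1e^(-2t)sin(4t) - c_1e^(-2t)cos(4t) - c_2e^(-2t)sin(4t) - 2c_2e^(-2t)cos(4t), v(t) = c_1e^(-2t)sin(4t) - c_1e^(-2t)cos(4t) - c_2e^(-2t)sin(4t) - c_2e^(-2t)cos(4t)

Coefficient matrix A = [[10, -20], [8, -14]].
Characteristic polynomial det(A - λI) = λ^2 + 4λ + 20 = 0.
Eigenvalues λ = -2 ± 4i (complex conjugate pair).
For λ=-2+4i: an eigenvector is (-1,-1) - i(2,1) = (-1 - 2i, -1 - i).
A real fundamental pair from Re and Im of e^((-2+4i)t)v: X_1 = e^(-2t)(cos(4t)·(-1,-1) + sin(4t)·(2,1)), X_2 = e^(-2t)(sin(4t)·(-1,-1) - cos(4t)·(2,1)).
General solution: c_1X_1 + c_2X_2.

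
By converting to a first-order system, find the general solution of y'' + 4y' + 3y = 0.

Let x_1 = y, x_2 = y'. Then x_1' = x_2 and x_2' = -3x_1 - 4x_2.
A = [[0,1],[-3,-4]]; det(A-λI) = λ^2 + 4λ + 3.
Eigenvalues λ = -1, -3 with eigenvectors (1,-1), (1,-3).

y(t) = C_1e^(-t) + C_2e^(-3t)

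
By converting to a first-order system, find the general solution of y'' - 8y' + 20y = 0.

y(t) = c_1e^(4t)cos(2t) + c_2e^(4t)sin(2t)

Let x_1 = y, x_2 = y'. Then x_1' = x_2 and x_2' = -20x_1 + 8x_2.
A = [[0,1],[-20,8]]; det(A-λI) = λ^2 - 8λ + 20.
Eigenvalues λ = 4 ± 2i.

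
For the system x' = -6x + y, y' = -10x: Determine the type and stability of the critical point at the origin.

stable spiral

A = [[-6,1],[-10,0]]; det(A-λI) = λ^2 + 6λ + 10.
λ = -3 ± i: negative real part.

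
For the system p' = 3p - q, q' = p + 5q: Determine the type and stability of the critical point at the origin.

A = [[3,-1],[1,5]]; det(A-λI) = λ^2 - 8λ + 16.
repeated λ = 4 with a single eigenvector.

unstable improper node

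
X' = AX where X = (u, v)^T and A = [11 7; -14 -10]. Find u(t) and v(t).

u(t) = c_1e^(4t) - c_2e^(-3t), v(t) = -c_1e^(4t) + 2c_2e^(-3t)

Coefficient matrix A = [[11, 7], [-14, -10]].
Characteristic polynomial det(A - λI) = λ^2 - λ - 12 = 0.
Eigenvalues λ = 4, -3.
For λ=4: (A-λI) row 1 is [7, 7], so an eigenvector is (1, -1).
For λ=-3: (A-λI) row 1 is [14, 7], so an eigenvector is (-1, 2).
General solution: c_1e^(4t)(1,-1) + c_2e^(-3t)(-1,2).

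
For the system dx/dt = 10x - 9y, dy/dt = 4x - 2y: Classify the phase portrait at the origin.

unstable improper node

A = [[10,-9],[4,-2]]; det(A-λI) = λ^2 - 8λ + 16.
repeated λ = 4 with a single eigenvector.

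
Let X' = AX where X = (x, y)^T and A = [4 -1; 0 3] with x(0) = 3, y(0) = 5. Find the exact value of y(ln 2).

40

A = [[4,-1],[0,3]]; eigenvalues λ = 4, 3.
Eigenvectors: (-1,0) for λ=4, (1,1) for λ=3.
From the initial condition, c_1 = 2, c_2 = 5.
y(ln 2) = (2)(2^4)(0) + (5)(2^3)(1) = 40.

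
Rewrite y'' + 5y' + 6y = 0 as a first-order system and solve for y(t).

Let x_1 = y, x_2 = y'. Then x_1' = x_2 and x_2' = -6x_1 - 5x_2.
A = [[0,1],[-6,-5]]; det(A-λI) = λ^2 + 5λ + 6.
Eigenvalues λ = -3, -2 with eigenvectors (1,-3), (1,-2).

y(t) = C_1e^(-3t) + C_2e^(-2t)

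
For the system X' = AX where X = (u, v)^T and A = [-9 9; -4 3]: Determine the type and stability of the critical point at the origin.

stable improper node

A = [[-9,9],[-4,3]]; det(A-λI) = λ^2 + 6λ + 9.
repeated λ = -3 with a single eigenvector.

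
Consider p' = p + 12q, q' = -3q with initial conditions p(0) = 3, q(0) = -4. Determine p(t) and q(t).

Coefficient matrix A = [[1, 12], [0, -3]].
Characteristic polynomial det(A - λI) = λ^2 + 2λ - 3 = 0.
Eigenvalues λ = 1, -3.
For λ=1: (A-λI) row 1 is [0, 12], so an eigenvector is (1, 0).
For λ=-3: (A-λI) row 1 is [4, 12], so an eigenvector is (-3, 1).
General solution: C_1e^(t)(1,0) + C_2e^(-3t)(-3,1).
Applying p(0)=3, q(0)=-4 gives C_1=-9, C_2=-4.

p(t) = -9e^(t) + 12e^(-3t), q(t) = -4e^(-3t)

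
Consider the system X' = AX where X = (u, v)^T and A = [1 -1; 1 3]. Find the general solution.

u(t) = -K_1e^(2t) - K_2te^(2t) + 2K_2e^(2t), v(t) = K_1e^(2t) + K_2te^(2t) - K_2e^(2t)

Coefficient matrix A = [[1, -1], [1, 3]].
Characteristic polynomial det(A - λI) = λ^2 - 4λ + 4 = 0.
Single eigenvalue λ = 2 with algebraic multiplicity 2.
Eigenvector v = (-1,1); generalized eigenvector w with (A-λI)w=v is (2,-1).
General solution: e^(2t)[K_1·v + K_2·(t·v + w)].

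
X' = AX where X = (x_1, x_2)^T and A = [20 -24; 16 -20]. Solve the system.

x_1(t) = -K_1e^(-4t) - 3K_2e^(4t), x_2(t) = -K_1e^(-4t) - 2K_2e^(4t)

Coefficient matrix A = [[20, -24], [16, -20]].
Characteristic polynomial det(A - λI) = λ^2 - 16 = 0.
Eigenvalues λ = -4, 4.
For λ=-4: (A-λI) row 1 is [24, -24], so an eigenvector is (-1, -1).
For λ=4: (A-λI) row 1 is [16, -24], so an eigenvector is (-3, -2).
General solution: K_1e^(-4t)(-1,-1) + K_2e^(4t)(-3,-2).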